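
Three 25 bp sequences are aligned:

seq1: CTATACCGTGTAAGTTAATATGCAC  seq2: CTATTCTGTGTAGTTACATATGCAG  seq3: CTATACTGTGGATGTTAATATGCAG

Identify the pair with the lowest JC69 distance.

seq1–seq2: 7/25 differ, p = 0.280, d = 0.351.
seq1–seq3: 4/25 differ, p = 0.160, d = 0.180.
seq2–seq3: 6/25 differ, p = 0.240, d = 0.289.
The smallest distance is between seq1 and seq3.

seq1 and seq3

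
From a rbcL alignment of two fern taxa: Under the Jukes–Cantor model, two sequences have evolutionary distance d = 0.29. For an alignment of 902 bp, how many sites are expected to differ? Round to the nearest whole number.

217

Invert JC69: p = (3/4)(1 − e^(−4d/3)) = 0.75 × (1 − e^(-0.386667)) = 0.75 × (1 − 0.679317) = 0.240512.
Expected differing sites = pL ≈ 0.240512 × 902 = 216.941824 ≈ 217.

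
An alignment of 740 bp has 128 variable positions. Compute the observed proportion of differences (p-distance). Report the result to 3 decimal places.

0.173

p = 128/740 = 0.172972… ≈ 0.173 (to 3 d.p.).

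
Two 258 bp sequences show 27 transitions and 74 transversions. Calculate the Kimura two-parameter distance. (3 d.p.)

0.556

P = 27/258 ≈ 0.104651 and Q = 74/258 ≈ 0.286822.
Under the Kimura two-parameter model, d = −½ ln(1 − 2P − Q) − ¼ ln(1 − 2Q).
1 − 2P − Q = 0.503876, giving −½ ln(0.503876) = 0.342713.
1 − 2Q = 0.426356, giving −¼ ln(0.426356) = 0.213120.
d = 0.342713 + 0.213120 = 0.555833.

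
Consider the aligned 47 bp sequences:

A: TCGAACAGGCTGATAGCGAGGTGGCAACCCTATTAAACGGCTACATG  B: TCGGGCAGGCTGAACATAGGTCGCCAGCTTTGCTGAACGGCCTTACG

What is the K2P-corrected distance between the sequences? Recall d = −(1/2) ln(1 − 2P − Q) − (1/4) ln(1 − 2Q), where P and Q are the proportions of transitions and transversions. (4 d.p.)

Of 47 sites, 16 differences are transitions and 5 are transversions, so P = 16/47 ≈ 0.340426 and Q = 5/47 ≈ 0.106383.
Under the Kimura two-parameter model, d = −½ ln(1 − 2P − Q) − ¼ ln(1 − 2Q).
1 − 2P − Q = 0.212765, giving −½ ln(0.212765) = 0.773784.
1 − 2Q = 0.787234, giving −¼ ln(0.787234) = 0.059807.
d = 0.773784 + 0.059807 = 0.833591.

0.8336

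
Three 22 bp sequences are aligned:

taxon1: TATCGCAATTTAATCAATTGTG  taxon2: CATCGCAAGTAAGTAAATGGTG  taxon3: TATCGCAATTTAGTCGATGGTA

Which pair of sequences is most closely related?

taxon1 and taxon3

taxon1–taxon2: 6/22 differ, p = 0.273, d = 0.339.
taxon1–taxon3: 4/22 differ, p = 0.182, d = 0.208.
taxon2–taxon3: 6/22 differ, p = 0.273, d = 0.339.
The smallest distance is between taxon1 and taxon3.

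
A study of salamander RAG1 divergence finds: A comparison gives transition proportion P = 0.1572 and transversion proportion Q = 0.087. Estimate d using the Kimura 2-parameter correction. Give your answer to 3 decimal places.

Under the Kimura two-parameter model, d = −½ ln(1 − 2P − Q) − ¼ ln(1 − 2Q).
1 − 2P − Q = 0.5986, giving −½ ln(0.5986) = 0.256581.
1 − 2Q = 0.826, giving −¼ ln(0.826) = 0.047790.
d = 0.256581 + 0.047790 = 0.304371.

0.304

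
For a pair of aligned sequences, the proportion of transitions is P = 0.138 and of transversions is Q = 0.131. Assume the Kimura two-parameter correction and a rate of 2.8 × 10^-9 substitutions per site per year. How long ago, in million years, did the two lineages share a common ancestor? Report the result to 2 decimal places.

Under the Kimura two-parameter model, d = −½ ln(1 − 2P − Q) − ¼ ln(1 − 2Q).
1 − 2P − Q = 0.593, giving −½ ln(0.593) = 0.261280.
1 − 2Q = 0.738, giving −¼ ln(0.738) = 0.075953.
d = 0.261280 + 0.075953 = 0.337233.
Under a molecular clock d = 2μt, so t = d/(2μ) = 0.337233 / (2 × 2.8 × 10^-9) = 60.22 million years.

60.22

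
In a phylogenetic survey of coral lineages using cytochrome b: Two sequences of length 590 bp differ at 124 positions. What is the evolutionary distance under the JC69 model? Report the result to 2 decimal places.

p = 124/590 ≈ 0.210169.
d = −(3/4) ln(1 − 4p/3) = −0.75 ln(1 − 0.280225) = −0.75 ln(0.719775)
  = −0.75 × (-0.328817) = 0.246613 substitutions/site.

0.25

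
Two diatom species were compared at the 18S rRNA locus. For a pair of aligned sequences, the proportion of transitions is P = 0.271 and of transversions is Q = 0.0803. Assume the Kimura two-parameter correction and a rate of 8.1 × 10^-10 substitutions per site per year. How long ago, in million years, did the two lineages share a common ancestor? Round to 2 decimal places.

327.53

Under the Kimura two-parameter model, d = −½ ln(1 − 2P − Q) − ¼ ln(1 − 2Q).
1 − 2P − Q = 0.3777, giving −½ ln(0.3777) = 0.486828.
1 − 2Q = 0.8394, giving −¼ ln(0.8394) = 0.043767.
d = 0.486828 + 0.043767 = 0.530595.
Under a molecular clock d = 2μt, so t = d/(2μ) = 0.530595 / (2 × 8.1 × 10^-10) = 327.53 million years.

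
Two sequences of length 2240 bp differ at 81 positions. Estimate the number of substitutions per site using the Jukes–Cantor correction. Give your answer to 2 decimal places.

p = 81/2240 ≈ 0.036161.
d = −(3/4) ln(1 − 4p/3) = −0.75 ln(1 − 0.048215) = −0.75 ln(0.951785)
  = −0.75 × (-0.049416) = 0.037062 substitutions/site.

0.04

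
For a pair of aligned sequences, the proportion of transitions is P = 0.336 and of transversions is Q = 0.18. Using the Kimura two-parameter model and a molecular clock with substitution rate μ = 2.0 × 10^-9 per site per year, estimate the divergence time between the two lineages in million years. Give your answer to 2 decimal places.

266.71

Under the Kimura two-parameter model, d = −½ ln(1 − 2P − Q) − ¼ ln(1 − 2Q).
1 − 2P − Q = 0.148, giving −½ ln(0.148) = 0.955272.
1 − 2Q = 0.64, giving −¼ ln(0.64) = 0.111572.
d = 0.955272 + 0.111572 = 1.066844.
Under a molecular clock d = 2μt, so t = d/(2μ) = 1.066844 / (2 × 2.0 × 10^-9) = 266.71 million years.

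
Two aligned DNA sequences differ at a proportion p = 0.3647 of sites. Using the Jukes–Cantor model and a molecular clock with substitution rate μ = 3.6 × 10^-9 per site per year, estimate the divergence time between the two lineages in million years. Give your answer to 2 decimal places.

d = −(3/4) ln(1 − 4p/3) = −0.75 ln(1 − 0.486267) = −0.75 ln(0.513733)
  = −0.75 × (-0.666052) = 0.499539 substitutions/site.
Under a molecular clock d = 2μt, so t = d/(2μ) = 0.499539 / (2 × 3.6 × 10^-9) = 69.38 million years.

69.38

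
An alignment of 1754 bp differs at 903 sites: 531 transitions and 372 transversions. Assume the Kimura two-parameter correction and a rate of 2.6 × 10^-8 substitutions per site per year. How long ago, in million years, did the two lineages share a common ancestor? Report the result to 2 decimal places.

P = 531/1754 ≈ 0.302737 and Q = 372/1754 ≈ 0.212087.
Under the Kimura two-parameter model, d = −½ ln(1 − 2P − Q) − ¼ ln(1 − 2Q).
1 − 2P − Q = 0.182439, giving −½ ln(0.182439) = 0.850670.
1 − 2Q = 0.575826, giving −¼ ln(0.575826) = 0.137987.
d = 0.850670 + 0.137987 = 0.988657.
Under a molecular clock d = 2μt, so t = d/(2μ) = 0.988657 / (2 × 2.6 × 10^-8) = 19.01 million years.

19.01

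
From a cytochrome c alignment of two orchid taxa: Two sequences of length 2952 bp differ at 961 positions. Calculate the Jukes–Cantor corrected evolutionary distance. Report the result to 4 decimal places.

p = 961/2952 ≈ 0.325542.
d = −(3/4) ln(1 − 4p/3) = −0.75 ln(1 − 0.434056) = −0.75 ln(0.565944)
  = −0.75 × (-0.569260) = 0.426945 substitutions/site.

0.4269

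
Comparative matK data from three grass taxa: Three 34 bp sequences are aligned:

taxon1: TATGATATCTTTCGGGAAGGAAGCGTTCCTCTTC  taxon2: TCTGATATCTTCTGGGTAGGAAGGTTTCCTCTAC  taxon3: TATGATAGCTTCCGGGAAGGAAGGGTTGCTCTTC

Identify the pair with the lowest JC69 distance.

taxon1 and taxon3

taxon1–taxon2: 7/34 differ, p = 0.206, d = 0.241.
taxon1–taxon3: 4/34 differ, p = 0.118, d = 0.128.
taxon2–taxon3: 7/34 differ, p = 0.206, d = 0.241.
The smallest distance is between taxon1 and taxon3.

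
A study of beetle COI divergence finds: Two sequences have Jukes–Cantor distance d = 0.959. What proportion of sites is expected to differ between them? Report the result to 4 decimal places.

p = (3/4)(1 − e^(−4d/3)) = 0.75 × (1 − e^(-1.278667)) = 0.75 × (1 − 0.278408) = 0.541194.

0.5412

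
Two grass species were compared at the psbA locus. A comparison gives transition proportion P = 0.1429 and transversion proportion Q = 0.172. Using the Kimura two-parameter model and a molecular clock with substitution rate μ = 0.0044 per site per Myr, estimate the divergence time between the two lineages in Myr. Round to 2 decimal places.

46.76

Under the Kimura two-parameter model, d = −½ ln(1 − 2P − Q) − ¼ ln(1 − 2Q).
1 − 2P − Q = 0.5422, giving −½ ln(0.5422) = 0.306060.
1 − 2Q = 0.656, giving −¼ ln(0.656) = 0.105399.
d = 0.306060 + 0.105399 = 0.411459.
Under a molecular clock d = 2μt, so t = d/(2μ) = 0.411459 / (2 × 0.0044) = 46.76 Myr.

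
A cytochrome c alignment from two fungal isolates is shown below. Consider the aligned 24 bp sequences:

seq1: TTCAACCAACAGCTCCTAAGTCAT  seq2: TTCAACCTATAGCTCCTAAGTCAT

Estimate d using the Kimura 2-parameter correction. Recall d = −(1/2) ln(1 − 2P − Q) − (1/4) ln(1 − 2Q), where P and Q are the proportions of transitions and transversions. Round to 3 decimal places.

Of 24 sites, 1 differences are transitions and 1 are transversions, so P = 1/24 ≈ 0.041667 and Q = 1/24 ≈ 0.041667.
Under the Kimura two-parameter model, d = −½ ln(1 − 2P − Q) − ¼ ln(1 − 2Q).
1 − 2P − Q = 0.874999, giving −½ ln(0.874999) = 0.066766.
1 − 2Q = 0.916666, giving −¼ ln(0.916666) = 0.021753.
d = 0.066766 + 0.021753 = 0.088519.

0.089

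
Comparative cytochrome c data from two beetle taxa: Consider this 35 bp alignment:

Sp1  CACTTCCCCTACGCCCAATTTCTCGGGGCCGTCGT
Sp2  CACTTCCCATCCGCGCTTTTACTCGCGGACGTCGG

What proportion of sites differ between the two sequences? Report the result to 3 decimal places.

The sequences differ at 9 of 35 positions (sites 9, 11, 15, 17, 18, 21, 26, 29, 35).
p = 9/35 = 0.257142… ≈ 0.257 (to 3 d.p.).

0.257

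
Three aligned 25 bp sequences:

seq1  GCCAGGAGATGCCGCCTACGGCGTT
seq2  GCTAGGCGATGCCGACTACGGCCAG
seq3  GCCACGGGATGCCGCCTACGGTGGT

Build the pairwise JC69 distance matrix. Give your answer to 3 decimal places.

seq1–seq2: 6/25 sites differ → p = 0.24, d = −0.75 ln(1 − 0.32) = 0.289247 ≈ 0.289.
seq1–seq3: 4/25 sites differ → p = 0.16, d = −0.75 ln(1 − 0.213333) = 0.179963 ≈ 0.180.
seq2–seq3: 8/25 sites differ → p = 0.32, d = −0.75 ln(1 − 0.426667) = 0.417216 ≈ 0.417.

d(seq1,seq2) = 0.289, d(seq1,seq3) = 0.180, d(seq2,seq3) = 0.417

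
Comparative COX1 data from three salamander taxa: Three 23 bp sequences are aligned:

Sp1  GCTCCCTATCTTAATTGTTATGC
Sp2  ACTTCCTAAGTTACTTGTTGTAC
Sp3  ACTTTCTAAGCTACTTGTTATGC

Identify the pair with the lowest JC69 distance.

Sp2 and Sp3

Sp1–Sp2: 7/23 differ, p = 0.304, d = 0.390.
Sp1–Sp3: 7/23 differ, p = 0.304, d = 0.390.
Sp2–Sp3: 4/23 differ, p = 0.174, d = 0.198.
The smallest distance is between Sp2 and Sp3.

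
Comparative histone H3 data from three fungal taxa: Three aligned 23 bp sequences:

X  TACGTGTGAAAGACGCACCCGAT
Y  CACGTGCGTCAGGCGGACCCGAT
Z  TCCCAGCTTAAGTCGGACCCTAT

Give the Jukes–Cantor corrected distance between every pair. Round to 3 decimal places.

X–Y: 6/23 sites differ → p ≈ 0.26087, d = −0.75 ln(1 − 0.347827) = 0.320584 ≈ 0.321.
X–Z: 9/23 sites differ → p ≈ 0.391304, d = −0.75 ln(1 − 0.521739) = 0.553199 ≈ 0.553.
Y–Z: 8/23 sites differ → p ≈ 0.347826, d = −0.75 ln(1 − 0.463768) = 0.467391 ≈ 0.467.

d(X,Y) = 0.321, d(X,Z) = 0.553, d(Y,Z) = 0.467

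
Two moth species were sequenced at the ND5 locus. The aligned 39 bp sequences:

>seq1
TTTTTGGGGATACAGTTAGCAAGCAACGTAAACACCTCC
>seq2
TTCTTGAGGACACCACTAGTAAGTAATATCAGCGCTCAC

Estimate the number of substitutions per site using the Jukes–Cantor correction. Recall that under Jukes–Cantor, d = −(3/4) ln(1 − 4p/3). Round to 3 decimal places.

0.594

The sequences differ at 16 of 39 sites, so p = 16/39 ≈ 0.410256.
d = −(3/4) ln(1 − 4p/3) = −0.75 ln(1 − 0.547008) = −0.75 ln(0.452992)
  = −0.75 × (-0.791881) = 0.593911 substitutions/site.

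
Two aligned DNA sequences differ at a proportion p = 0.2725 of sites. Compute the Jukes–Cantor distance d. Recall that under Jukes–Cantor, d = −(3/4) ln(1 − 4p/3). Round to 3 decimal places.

0.339

d = −(3/4) ln(1 − 4p/3) = −0.75 ln(1 − 0.363333) = −0.75 ln(0.636667)
  = −0.75 × (-0.451509) = 0.338632 substitutions/site.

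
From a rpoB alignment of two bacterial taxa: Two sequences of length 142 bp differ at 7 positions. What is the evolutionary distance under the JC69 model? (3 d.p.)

0.051

p = 7/142 ≈ 0.049296.
d = −(3/4) ln(1 − 4p/3) = −0.75 ln(1 − 0.065728) = −0.75 ln(0.934272)
  = −0.75 × (-0.067988) = 0.050991 substitutions/site.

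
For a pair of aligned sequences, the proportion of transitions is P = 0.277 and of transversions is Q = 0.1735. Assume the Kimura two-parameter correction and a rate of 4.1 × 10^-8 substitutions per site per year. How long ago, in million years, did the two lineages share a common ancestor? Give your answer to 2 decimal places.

9.23

Under the Kimura two-parameter model, d = −½ ln(1 − 2P − Q) − ¼ ln(1 − 2Q).
1 − 2P − Q = 0.2725, giving −½ ln(0.2725) = 0.650058.
1 − 2Q = 0.653, giving −¼ ln(0.653) = 0.106545.
d = 0.650058 + 0.106545 = 0.756603.
Under a molecular clock d = 2μt, so t = d/(2μ) = 0.756603 / (2 × 4.1 × 10^-8) = 9.23 million years.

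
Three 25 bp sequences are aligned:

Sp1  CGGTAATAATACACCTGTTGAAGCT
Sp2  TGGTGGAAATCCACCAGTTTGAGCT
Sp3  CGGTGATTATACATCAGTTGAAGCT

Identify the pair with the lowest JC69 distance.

Sp1–Sp2: 8/25 differ, p = 0.320, d = 0.417.
Sp1–Sp3: 4/25 differ, p = 0.160, d = 0.180.
Sp2–Sp3: 8/25 differ, p = 0.320, d = 0.417.
The smallest distance is between Sp1 and Sp3.

Sp1 and Sp3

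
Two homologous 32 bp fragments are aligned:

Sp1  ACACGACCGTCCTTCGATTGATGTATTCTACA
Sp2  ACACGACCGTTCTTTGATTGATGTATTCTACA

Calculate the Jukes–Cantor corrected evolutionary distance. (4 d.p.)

0.0653

The sequences differ at 2 of 32 sites (11, 15), so p = 2/32 = 0.0625.
d = −(3/4) ln(1 − 4p/3) = −0.75 ln(1 − 0.083333) = −0.75 ln(0.916667)
  = −0.75 × (-0.087011) = 0.065258 substitutions/site.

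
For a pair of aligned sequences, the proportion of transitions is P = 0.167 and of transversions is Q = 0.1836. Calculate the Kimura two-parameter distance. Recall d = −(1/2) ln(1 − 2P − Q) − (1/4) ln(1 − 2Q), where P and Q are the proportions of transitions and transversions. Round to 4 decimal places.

Under the Kimura two-parameter model, d = −½ ln(1 − 2P − Q) − ¼ ln(1 − 2Q).
1 − 2P − Q = 0.4824, giving −½ ln(0.4824) = 0.364491.
1 − 2Q = 0.6328, giving −¼ ln(0.6328) = 0.114400.
d = 0.364491 + 0.114400 = 0.478891.

0.4789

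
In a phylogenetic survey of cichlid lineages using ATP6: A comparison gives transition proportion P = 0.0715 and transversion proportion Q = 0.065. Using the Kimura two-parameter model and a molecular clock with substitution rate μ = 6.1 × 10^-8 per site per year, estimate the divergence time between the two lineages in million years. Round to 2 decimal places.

Under the Kimura two-parameter model, d = −½ ln(1 − 2P − Q) − ¼ ln(1 − 2Q).
1 − 2P − Q = 0.792, giving −½ ln(0.792) = 0.116597.
1 − 2Q = 0.87, giving −¼ ln(0.87) = 0.034816.
d = 0.116597 + 0.034816 = 0.151413.
Under a molecular clock d = 2μt, so t = d/(2μ) = 0.151413 / (2 × 6.1 × 10^-8) = 1.24 million years.

1.24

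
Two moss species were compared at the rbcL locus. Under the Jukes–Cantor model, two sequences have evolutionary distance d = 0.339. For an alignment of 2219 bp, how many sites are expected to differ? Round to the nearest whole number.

605

Invert JC69: p = (3/4)(1 − e^(−4d/3)) = 0.75 × (1 − e^(-0.452)) = 0.75 × (1 − 0.636354) = 0.272735.
Expected differing sites = pL ≈ 0.272735 × 2219 = 605.198965 ≈ 605.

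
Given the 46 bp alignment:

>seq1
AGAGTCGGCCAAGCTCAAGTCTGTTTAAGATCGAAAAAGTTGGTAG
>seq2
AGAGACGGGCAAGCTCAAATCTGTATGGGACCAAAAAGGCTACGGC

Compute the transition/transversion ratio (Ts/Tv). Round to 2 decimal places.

1.50

Transitions are A↔G and C↔T; transversions are all other mismatches.
Transitions: 9. Transversions: 6.
R = 9/6 = 1.50.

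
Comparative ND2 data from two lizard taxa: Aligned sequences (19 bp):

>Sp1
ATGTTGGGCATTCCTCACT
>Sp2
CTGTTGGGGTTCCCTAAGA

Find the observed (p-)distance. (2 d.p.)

0.37

The sequences differ at 7 of 19 positions (sites 1, 9, 10, 12, 16, 18, 19).
p = 7/19 = 0.368421… ≈ 0.37 (to 2 d.p.).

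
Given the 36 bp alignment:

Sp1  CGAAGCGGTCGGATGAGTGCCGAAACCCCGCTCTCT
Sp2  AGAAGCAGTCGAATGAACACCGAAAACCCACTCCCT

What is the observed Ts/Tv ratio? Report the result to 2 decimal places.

Transitions are A↔G and C↔T; transversions are all other mismatches.
Transitions: 7. Transversions: 2.
R = 7/2 = 3.50.

3.50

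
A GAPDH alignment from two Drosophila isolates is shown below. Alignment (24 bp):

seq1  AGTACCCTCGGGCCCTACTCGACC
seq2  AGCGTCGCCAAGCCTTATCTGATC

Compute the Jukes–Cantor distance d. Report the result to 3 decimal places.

0.824

The sequences differ at 12 of 24 sites, so p = 12/24 = 0.5.
d = −(3/4) ln(1 − 4p/3) = −0.75 ln(1 − 0.666667) = −0.75 ln(0.333333)
  = −0.75 × (-1.098613) = 0.823960 substitutions/site.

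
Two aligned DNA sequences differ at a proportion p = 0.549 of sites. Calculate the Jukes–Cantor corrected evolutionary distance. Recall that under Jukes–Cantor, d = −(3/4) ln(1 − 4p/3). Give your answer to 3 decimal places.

0.988

d = −(3/4) ln(1 − 4p/3) = −0.75 ln(1 − 0.732) = −0.75 ln(0.268)
  = −0.75 × (-1.316768) = 0.987576 substitutions/site.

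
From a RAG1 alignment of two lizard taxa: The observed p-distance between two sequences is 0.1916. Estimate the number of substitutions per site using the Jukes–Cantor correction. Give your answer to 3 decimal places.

0.221

d = −(3/4) ln(1 − 4p/3) = −0.75 ln(1 − 0.255467) = −0.75 ln(0.744533)
  = −0.75 × (-0.294998) = 0.221249 substitutions/site.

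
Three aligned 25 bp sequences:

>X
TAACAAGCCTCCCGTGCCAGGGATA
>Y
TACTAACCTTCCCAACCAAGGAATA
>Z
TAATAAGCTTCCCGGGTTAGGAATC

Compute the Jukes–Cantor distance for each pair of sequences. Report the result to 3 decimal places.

X–Y: 9/25 sites differ → p = 0.36, d = −0.75 ln(1 − 0.48) = 0.490445 ≈ 0.490.
X–Z: 7/25 sites differ → p = 0.28, d = −0.75 ln(1 − 0.373333) = 0.350505 ≈ 0.351.
Y–Z: 8/25 sites differ → p = 0.32, d = −0.75 ln(1 − 0.426667) = 0.417216 ≈ 0.417.

d(X,Y) = 0.490, d(X,Z) = 0.351, d(Y,Z) = 0.417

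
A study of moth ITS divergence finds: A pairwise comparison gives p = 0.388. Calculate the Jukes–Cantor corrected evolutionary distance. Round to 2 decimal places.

d = −(3/4) ln(1 − 4p/3) = −0.75 ln(1 − 0.517333) = −0.75 ln(0.482667)
  = −0.75 × (-0.728428) = 0.546321 substitutions/site.

0.55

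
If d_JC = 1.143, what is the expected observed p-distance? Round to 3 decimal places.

0.587

p = (3/4)(1 − e^(−4d/3)) = 0.75 × (1 − e^(-1.524)) = 0.75 × (1 − 0.217839) = 0.586621.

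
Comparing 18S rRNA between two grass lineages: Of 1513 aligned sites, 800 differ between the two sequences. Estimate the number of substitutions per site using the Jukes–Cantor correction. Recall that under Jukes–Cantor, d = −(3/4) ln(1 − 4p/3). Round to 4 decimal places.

0.9156

p = 800/1513 ≈ 0.528751.
d = −(3/4) ln(1 − 4p/3) = −0.75 ln(1 − 0.705001) = −0.75 ln(0.294999)
  = −0.75 × (-1.220783) = 0.915587 substitutions/site.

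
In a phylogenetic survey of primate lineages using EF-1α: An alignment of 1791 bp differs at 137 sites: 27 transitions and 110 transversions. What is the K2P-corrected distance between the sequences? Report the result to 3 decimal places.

0.081

P = 27/1791 ≈ 0.015075 and Q = 110/1791 ≈ 0.061418.
Under the Kimura two-parameter model, d = −½ ln(1 − 2P − Q) − ¼ ln(1 − 2Q).
1 − 2P − Q = 0.908432, giving −½ ln(0.908432) = 0.048018.
1 − 2Q = 0.877164, giving −¼ ln(0.877164) = 0.032765.
d = 0.048018 + 0.032765 = 0.080783.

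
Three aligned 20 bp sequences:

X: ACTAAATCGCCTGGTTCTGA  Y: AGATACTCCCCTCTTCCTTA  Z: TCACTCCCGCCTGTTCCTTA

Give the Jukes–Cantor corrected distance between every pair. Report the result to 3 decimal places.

d(X,Y) = 0.687, d(X,Z) = 0.687, d(Y,Z) = 0.471

X–Y: 9/20 sites differ → p = 0.45, d = −0.75 ln(1 − 0.6) = 0.687218 ≈ 0.687.
X–Z: 9/20 sites differ → p = 0.45, d = −0.75 ln(1 − 0.6) = 0.687218 ≈ 0.687.
Y–Z: 7/20 sites differ → p = 0.35, d = −0.75 ln(1 − 0.466667) = 0.471457 ≈ 0.471.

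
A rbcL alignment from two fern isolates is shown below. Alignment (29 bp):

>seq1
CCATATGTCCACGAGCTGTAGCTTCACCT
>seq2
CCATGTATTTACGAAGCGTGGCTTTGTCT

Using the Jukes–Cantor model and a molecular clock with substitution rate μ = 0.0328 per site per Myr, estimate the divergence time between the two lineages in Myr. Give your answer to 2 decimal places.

8.06

The sequences differ at 11 of 29 sites, so p = 11/29 ≈ 0.37931.
d = −(3/4) ln(1 − 4p/3) = −0.75 ln(1 − 0.505747) = −0.75 ln(0.494253)
  = −0.75 × (-0.704708) = 0.528531 substitutions/site.
Under a molecular clock d = 2μt, so t = d/(2μ) = 0.528531 / (2 × 0.0328) = 8.06 Myr.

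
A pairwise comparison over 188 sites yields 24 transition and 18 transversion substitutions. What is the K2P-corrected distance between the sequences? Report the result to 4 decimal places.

P = 24/188 ≈ 0.12766 and Q = 18/188 ≈ 0.095745.
Under the Kimura two-parameter model, d = −½ ln(1 − 2P − Q) − ¼ ln(1 − 2Q).
1 − 2P − Q = 0.648935, giving −½ ln(0.648935) = 0.216211.
1 − 2Q = 0.80851, giving −¼ ln(0.80851) = 0.053141.
d = 0.216211 + 0.053141 = 0.269352.

0.2694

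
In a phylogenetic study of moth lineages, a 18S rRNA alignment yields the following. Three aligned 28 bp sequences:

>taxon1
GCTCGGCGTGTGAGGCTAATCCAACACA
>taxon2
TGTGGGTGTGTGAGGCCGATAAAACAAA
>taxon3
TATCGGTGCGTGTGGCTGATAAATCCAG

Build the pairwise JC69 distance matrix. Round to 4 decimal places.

taxon1–taxon2: 9/28 sites differ → p ≈ 0.321429, d = −0.75 ln(1 − 0.428572) = 0.419713 ≈ 0.4197.
taxon1–taxon3: 12/28 sites differ → p ≈ 0.428571, d = −0.75 ln(1 − 0.571428) = 0.635472 ≈ 0.6355.
taxon2–taxon3: 8/28 sites differ → p ≈ 0.285714, d = −0.75 ln(1 − 0.380952) = 0.359679 ≈ 0.3597.

d(taxon1,taxon2) = 0.4197, d(taxon1,taxon3) = 0.6355, d(taxon2,taxon3) = 0.3597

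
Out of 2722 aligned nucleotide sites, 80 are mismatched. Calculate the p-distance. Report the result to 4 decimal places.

0.0294

p = 80/2722 = 0.029390… ≈ 0.0294 (to 4 d.p.).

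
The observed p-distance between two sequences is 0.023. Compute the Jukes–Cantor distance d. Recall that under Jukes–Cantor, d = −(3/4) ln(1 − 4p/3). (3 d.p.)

0.023

d = −(3/4) ln(1 − 4p/3) = −0.75 ln(1 − 0.030667) = −0.75 ln(0.969333)
  = −0.75 × (-0.031147) = 0.023360 substitutions/site.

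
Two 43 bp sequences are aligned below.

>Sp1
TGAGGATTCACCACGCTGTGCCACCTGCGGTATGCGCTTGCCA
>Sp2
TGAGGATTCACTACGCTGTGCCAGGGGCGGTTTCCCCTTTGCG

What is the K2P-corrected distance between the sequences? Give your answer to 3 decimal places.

Of 43 sites, 2 differences are transitions and 8 are transversions, so P = 2/43 ≈ 0.046512 and Q = 8/43 ≈ 0.186047.
Under the Kimura two-parameter model, d = −½ ln(1 − 2P − Q) − ¼ ln(1 − 2Q).
1 − 2P − Q = 0.720929, giving −½ ln(0.720929) = 0.163607.
1 − 2Q = 0.627906, giving −¼ ln(0.627906) = 0.116341.
d = 0.163607 + 0.116341 = 0.279948.

0.280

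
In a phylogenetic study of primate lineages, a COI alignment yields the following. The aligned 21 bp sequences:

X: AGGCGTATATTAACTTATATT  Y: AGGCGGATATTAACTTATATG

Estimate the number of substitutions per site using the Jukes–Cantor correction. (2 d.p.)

The sequences differ at 2 of 21 sites (6, 21), so p = 2/21 ≈ 0.095238.
d = −(3/4) ln(1 − 4p/3) = −0.75 ln(1 − 0.126984) = −0.75 ln(0.873016)
  = −0.75 × (-0.135801) = 0.101851 substitutions/site.

0.10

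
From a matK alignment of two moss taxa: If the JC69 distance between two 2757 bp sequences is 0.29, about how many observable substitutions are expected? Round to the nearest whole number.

Invert JC69: p = (3/4)(1 − e^(−4d/3)) = 0.75 × (1 − e^(-0.386667)) = 0.75 × (1 − 0.679317) = 0.240512.
Expected differing sites = pL ≈ 0.240512 × 2757 = 663.091584 ≈ 663.

663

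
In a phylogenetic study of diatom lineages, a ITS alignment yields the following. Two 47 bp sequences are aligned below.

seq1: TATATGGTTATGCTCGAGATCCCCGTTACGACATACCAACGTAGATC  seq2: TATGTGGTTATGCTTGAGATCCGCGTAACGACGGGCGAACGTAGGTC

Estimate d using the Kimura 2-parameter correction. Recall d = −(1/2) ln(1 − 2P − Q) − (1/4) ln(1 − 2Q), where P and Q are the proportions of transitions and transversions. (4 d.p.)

Of 47 sites, 5 differences are transitions and 4 are transversions, so P = 5/47 ≈ 0.106383 and Q = 4/47 ≈ 0.085106.
Under the Kimura two-parameter model, d = −½ ln(1 − 2P − Q) − ¼ ln(1 − 2Q).
1 − 2P − Q = 0.702128, giving −½ ln(0.702128) = 0.176820.
1 − 2Q = 0.829788, giving −¼ ln(0.829788) = 0.046646.
d = 0.176820 + 0.046646 = 0.223466.

0.2235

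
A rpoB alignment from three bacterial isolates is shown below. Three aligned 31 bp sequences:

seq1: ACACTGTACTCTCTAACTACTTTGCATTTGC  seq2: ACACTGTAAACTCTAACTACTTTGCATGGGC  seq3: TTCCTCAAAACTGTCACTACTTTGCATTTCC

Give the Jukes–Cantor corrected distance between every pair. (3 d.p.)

d(seq1,seq2) = 0.142, d(seq1,seq3) = 0.422, d(seq2,seq3) = 0.422

seq1–seq2: 4/31 sites differ → p ≈ 0.129032, d = −0.75 ln(1 − 0.172043) = 0.141596 ≈ 0.142.
seq1–seq3: 10/31 sites differ → p ≈ 0.322581, d = −0.75 ln(1 − 0.430108) = 0.421731 ≈ 0.422.
seq2–seq3: 10/31 sites differ → p ≈ 0.322581, d = −0.75 ln(1 − 0.430108) = 0.421731 ≈ 0.422.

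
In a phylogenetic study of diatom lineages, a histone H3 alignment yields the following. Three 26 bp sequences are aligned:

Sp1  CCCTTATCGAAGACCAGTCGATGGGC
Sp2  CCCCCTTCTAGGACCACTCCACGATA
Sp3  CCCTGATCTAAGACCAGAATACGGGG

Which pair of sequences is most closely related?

Sp1–Sp2: 11/26 differ, p = 0.423, d = 0.623.
Sp1–Sp3: 7/26 differ, p = 0.269, d = 0.334.
Sp2–Sp3: 11/26 differ, p = 0.423, d = 0.623.
The smallest distance is between Sp1 and Sp3.

Sp1 and Sp3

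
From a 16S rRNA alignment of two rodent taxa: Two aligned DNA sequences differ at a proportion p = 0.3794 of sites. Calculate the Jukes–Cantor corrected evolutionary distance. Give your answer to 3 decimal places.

0.529

d = −(3/4) ln(1 − 4p/3) = −0.75 ln(1 − 0.505867) = −0.75 ln(0.494133)
  = −0.75 × (-0.704951) = 0.528713 substitutions/site.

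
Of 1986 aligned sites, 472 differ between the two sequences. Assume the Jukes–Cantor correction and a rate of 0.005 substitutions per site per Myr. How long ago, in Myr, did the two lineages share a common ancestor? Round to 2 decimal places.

p = 472/1986 ≈ 0.237664.
d = −(3/4) ln(1 − 4p/3) = −0.75 ln(1 − 0.316885) = −0.75 ln(0.683115)
  = −0.75 × (-0.381092) = 0.285819 substitutions/site.
Under a molecular clock d = 2μt, so t = d/(2μ) = 0.285819 / (2 × 0.005) = 28.58 Myr.

28.58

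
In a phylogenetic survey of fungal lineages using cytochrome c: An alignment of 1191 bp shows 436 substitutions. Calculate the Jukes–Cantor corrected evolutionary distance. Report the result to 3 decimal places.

0.502

p = 436/1191 ≈ 0.366079.
d = −(3/4) ln(1 − 4p/3) = −0.75 ln(1 − 0.488105) = −0.75 ln(0.511895)
  = −0.75 × (-0.669636) = 0.502227 substitutions/site.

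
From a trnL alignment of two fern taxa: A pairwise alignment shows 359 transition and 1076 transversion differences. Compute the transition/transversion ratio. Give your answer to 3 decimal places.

R = 359/1076 = 0.333643… ≈ 0.334 (to 3 d.p.).

0.334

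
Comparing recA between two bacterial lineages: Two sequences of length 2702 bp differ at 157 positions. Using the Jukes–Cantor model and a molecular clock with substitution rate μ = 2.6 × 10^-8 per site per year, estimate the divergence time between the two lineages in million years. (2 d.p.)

1.16

p = 157/2702 ≈ 0.058105.
d = −(3/4) ln(1 − 4p/3) = −0.75 ln(1 − 0.077473) = −0.75 ln(0.922527)
  = −0.75 × (-0.080639) = 0.060479 substitutions/site.
Under a molecular clock d = 2μt, so t = d/(2μ) = 0.060479 / (2 × 2.6 × 10^-8) = 1.16 million years.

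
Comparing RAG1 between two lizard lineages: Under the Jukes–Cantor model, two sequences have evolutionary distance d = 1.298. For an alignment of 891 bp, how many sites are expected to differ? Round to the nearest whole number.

Invert JC69: p = (3/4)(1 − e^(−4d/3)) = 0.75 × (1 − e^(-1.730667)) = 0.75 × (1 − 0.177166) = 0.617126.
Expected differing sites = pL ≈ 0.617126 × 891 = 549.859266 ≈ 550.

550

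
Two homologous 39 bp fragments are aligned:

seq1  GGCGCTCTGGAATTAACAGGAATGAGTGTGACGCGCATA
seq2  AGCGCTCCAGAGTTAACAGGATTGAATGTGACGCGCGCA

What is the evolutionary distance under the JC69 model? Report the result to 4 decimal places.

The sequences differ at 8 of 39 sites (1, 8, 9, 12, 22, 26, 37, 38), so p = 8/39 ≈ 0.205128.
d = −(3/4) ln(1 − 4p/3) = −0.75 ln(1 − 0.273504) = −0.75 ln(0.726496)
  = −0.75 × (-0.319522) = 0.239642 substitutions/site.

0.2396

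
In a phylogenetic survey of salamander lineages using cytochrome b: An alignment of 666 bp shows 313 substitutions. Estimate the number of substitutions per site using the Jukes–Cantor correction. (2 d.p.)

p = 313/666 ≈ 0.46997.
d = −(3/4) ln(1 − 4p/3) = −0.75 ln(1 − 0.626627) = −0.75 ln(0.373373)
  = −0.75 × (-0.985177) = 0.738883 substitutions/site.

0.74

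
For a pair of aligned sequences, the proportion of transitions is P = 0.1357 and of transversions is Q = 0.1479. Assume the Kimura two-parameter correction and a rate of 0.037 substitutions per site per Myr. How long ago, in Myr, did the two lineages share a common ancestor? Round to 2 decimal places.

4.86

Under the Kimura two-parameter model, d = −½ ln(1 − 2P − Q) − ¼ ln(1 − 2Q).
1 − 2P − Q = 0.5807, giving −½ ln(0.5807) = 0.271761.
1 − 2Q = 0.7042, giving −¼ ln(0.7042) = 0.087673.
d = 0.271761 + 0.087673 = 0.359434.
Under a molecular clock d = 2μt, so t = d/(2μ) = 0.359434 / (2 × 0.037) = 4.86 Myr.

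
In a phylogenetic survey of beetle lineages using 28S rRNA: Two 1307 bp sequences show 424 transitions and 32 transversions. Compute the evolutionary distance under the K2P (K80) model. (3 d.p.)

0.572

P = 424/1307 ≈ 0.324407 and Q = 32/1307 ≈ 0.024484.
Under the Kimura two-parameter model, d = −½ ln(1 − 2P − Q) − ¼ ln(1 − 2Q).
1 − 2P − Q = 0.326702, giving −½ ln(0.326702) = 0.559353.
1 − 2Q = 0.951032, giving −¼ ln(0.951032) = 0.012552.
d = 0.559353 + 0.012552 = 0.571905.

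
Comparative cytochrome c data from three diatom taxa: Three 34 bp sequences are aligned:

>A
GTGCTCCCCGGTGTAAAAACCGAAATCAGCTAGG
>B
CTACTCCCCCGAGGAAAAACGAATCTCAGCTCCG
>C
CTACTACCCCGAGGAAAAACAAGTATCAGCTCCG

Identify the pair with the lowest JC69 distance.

A–B: 11/34 differ, p = 0.324, d = 0.423.
A–C: 12/34 differ, p = 0.353, d = 0.477.
B–C: 4/34 differ, p = 0.118, d = 0.128.
The smallest distance is between B and C.

B and C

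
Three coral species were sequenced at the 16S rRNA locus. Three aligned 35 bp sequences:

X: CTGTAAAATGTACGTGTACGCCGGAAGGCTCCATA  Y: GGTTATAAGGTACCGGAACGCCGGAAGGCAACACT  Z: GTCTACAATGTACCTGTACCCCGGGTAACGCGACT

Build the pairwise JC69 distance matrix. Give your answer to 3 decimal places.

d(X,Y) = 0.458, d(X,Z) = 0.513, d(Y,Z) = 0.572

X–Y: 12/35 sites differ → p ≈ 0.342857, d = −0.75 ln(1 − 0.457143) = 0.458182 ≈ 0.458.
X–Z: 13/35 sites differ → p ≈ 0.371429, d = −0.75 ln(1 − 0.495239) = 0.512753 ≈ 0.513.
Y–Z: 14/35 sites differ → p = 0.4, d = −0.75 ln(1 − 0.533333) = 0.571605 ≈ 0.572.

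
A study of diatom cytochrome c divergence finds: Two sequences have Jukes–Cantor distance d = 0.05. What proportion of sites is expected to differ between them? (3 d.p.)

0.048

p = (3/4)(1 − e^(−4d/3)) = 0.75 × (1 − e^(-0.066667)) = 0.75 × (1 − 0.935507) = 0.048370.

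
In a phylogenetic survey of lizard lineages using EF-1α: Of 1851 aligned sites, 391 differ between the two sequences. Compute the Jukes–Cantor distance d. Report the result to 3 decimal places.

p = 391/1851 ≈ 0.211237.
d = −(3/4) ln(1 − 4p/3) = −0.75 ln(1 − 0.281649) = −0.75 ln(0.718351)
  = −0.75 × (-0.330797) = 0.248098 substitutions/site.

0.248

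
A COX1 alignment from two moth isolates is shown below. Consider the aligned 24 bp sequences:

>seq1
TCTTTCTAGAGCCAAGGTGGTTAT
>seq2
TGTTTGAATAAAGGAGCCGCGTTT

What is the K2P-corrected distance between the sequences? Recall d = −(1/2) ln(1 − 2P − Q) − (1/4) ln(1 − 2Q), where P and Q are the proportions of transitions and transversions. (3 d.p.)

Of 24 sites, 3 differences are transitions and 10 are transversions, so P = 3/24 = 0.125 and Q = 10/24 ≈ 0.416667.
Under the Kimura two-parameter model, d = −½ ln(1 − 2P − Q) − ¼ ln(1 − 2Q).
1 − 2P − Q = 0.333333, giving −½ ln(0.333333) = 0.549307.
1 − 2Q = 0.166666, giving −¼ ln(0.166666) = 0.447941.
d = 0.549307 + 0.447941 = 0.997248.

0.997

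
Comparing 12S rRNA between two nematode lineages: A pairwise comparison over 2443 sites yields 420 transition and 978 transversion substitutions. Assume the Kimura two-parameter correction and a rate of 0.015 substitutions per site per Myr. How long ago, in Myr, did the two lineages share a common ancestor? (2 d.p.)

P = 420/2443 ≈ 0.17192 and Q = 978/2443 ≈ 0.400327.
Under the Kimura two-parameter model, d = −½ ln(1 − 2P − Q) − ¼ ln(1 − 2Q).
1 − 2P − Q = 0.255833, giving −½ ln(0.255833) = 0.681615.
1 − 2Q = 0.199346, giving −¼ ln(0.199346) = 0.403178.
d = 0.681615 + 0.403178 = 1.084793.
Under a molecular clock d = 2μt, so t = d/(2μ) = 1.084793 / (2 × 0.015) = 36.16 Myr.

36.16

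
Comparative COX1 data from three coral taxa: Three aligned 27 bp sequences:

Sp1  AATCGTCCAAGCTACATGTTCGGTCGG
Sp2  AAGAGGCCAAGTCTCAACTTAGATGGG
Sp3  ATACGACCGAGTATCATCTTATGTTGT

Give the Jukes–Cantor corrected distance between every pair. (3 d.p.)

Sp1–Sp2: 11/27 sites differ → p ≈ 0.407407, d = −0.75 ln(1 − 0.543209) = 0.587647 ≈ 0.588.
Sp1–Sp3: 12/27 sites differ → p ≈ 0.444444, d = −0.75 ln(1 − 0.592592) = 0.673455 ≈ 0.673.
Sp2–Sp3: 11/27 sites differ → p ≈ 0.407407, d = −0.75 ln(1 − 0.543209) = 0.587647 ≈ 0.588.

d(Sp1,Sp2) = 0.588, d(Sp1,Sp3) = 0.673, d(Sp2,Sp3) = 0.588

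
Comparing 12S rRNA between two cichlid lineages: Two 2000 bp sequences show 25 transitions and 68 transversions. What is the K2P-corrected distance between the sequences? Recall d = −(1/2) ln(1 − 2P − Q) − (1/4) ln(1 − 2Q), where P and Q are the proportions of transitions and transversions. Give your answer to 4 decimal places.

0.0480

P = 25/2000 = 0.0125 and Q = 68/2000 = 0.034.
Under the Kimura two-parameter model, d = −½ ln(1 − 2P − Q) − ¼ ln(1 − 2Q).
1 − 2P − Q = 0.941, giving −½ ln(0.941) = 0.030406.
1 − 2Q = 0.932, giving −¼ ln(0.932) = 0.017606.
d = 0.030406 + 0.017606 = 0.048012.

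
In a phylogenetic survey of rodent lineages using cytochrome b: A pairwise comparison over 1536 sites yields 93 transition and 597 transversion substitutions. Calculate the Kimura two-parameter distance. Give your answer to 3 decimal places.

0.732

P = 93/1536 ≈ 0.060547 and Q = 597/1536 ≈ 0.388672.
Under the Kimura two-parameter model, d = −½ ln(1 − 2P − Q) − ¼ ln(1 − 2Q).
1 − 2P − Q = 0.490234, giving −½ ln(0.490234) = 0.356436.
1 − 2Q = 0.222656, giving −¼ ln(0.222656) = 0.375532.
d = 0.356436 + 0.375532 = 0.731968.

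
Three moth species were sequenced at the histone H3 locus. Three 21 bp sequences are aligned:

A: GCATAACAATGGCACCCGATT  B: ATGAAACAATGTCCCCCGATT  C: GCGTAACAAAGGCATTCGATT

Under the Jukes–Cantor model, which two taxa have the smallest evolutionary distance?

A and C

A–B: 6/21 differ, p = 0.286, d = 0.360.
A–C: 4/21 differ, p = 0.190, d = 0.220.
B–C: 8/21 differ, p = 0.381, d = 0.532.
The smallest distance is between A and C.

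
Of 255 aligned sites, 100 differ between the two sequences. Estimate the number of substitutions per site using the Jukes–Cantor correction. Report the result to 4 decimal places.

p = 100/255 ≈ 0.392157.
d = −(3/4) ln(1 − 4p/3) = −0.75 ln(1 − 0.522876) = −0.75 ln(0.477124)
  = −0.75 × (-0.739979) = 0.554984 substitutions/site.

0.5550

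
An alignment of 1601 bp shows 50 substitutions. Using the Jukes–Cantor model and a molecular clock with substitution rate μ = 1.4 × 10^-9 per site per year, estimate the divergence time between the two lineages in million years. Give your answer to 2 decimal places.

11.39

p = 50/1601 ≈ 0.03123.
d = −(3/4) ln(1 − 4p/3) = −0.75 ln(1 − 0.04164) = −0.75 ln(0.95836)
  = −0.75 × (-0.042532) = 0.031899 substitutions/site.
Under a molecular clock d = 2μt, so t = d/(2μ) = 0.031899 / (2 × 1.4 × 10^-9) = 11.39 million years.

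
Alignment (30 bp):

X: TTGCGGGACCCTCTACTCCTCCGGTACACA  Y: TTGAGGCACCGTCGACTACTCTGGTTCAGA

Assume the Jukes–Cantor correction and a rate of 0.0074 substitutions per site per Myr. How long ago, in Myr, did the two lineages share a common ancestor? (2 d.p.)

22.27

The sequences differ at 8 of 30 sites (4, 7, 11, 14, 18, 22, 26, 29), so p = 8/30 ≈ 0.266667.
d = −(3/4) ln(1 − 4p/3) = −0.75 ln(1 − 0.355556) = −0.75 ln(0.644444)
  = −0.75 × (-0.439367) = 0.329525 substitutions/site.
Under a molecular clock d = 2μt, so t = d/(2μ) = 0.329525 / (2 × 0.0074) = 22.27 Myr.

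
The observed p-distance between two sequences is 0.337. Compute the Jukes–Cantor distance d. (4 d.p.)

0.4475

d = −(3/4) ln(1 − 4p/3) = −0.75 ln(1 − 0.449333) = −0.75 ln(0.550667)
  = −0.75 × (-0.596625) = 0.447469 substitutions/site.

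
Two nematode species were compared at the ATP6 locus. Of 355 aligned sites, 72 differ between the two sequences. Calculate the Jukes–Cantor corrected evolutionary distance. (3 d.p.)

p = 72/355 ≈ 0.202817.
d = −(3/4) ln(1 − 4p/3) = −0.75 ln(1 − 0.270423) = −0.75 ln(0.729577)
  = −0.75 × (-0.315290) = 0.236468 substitutions/site.

0.236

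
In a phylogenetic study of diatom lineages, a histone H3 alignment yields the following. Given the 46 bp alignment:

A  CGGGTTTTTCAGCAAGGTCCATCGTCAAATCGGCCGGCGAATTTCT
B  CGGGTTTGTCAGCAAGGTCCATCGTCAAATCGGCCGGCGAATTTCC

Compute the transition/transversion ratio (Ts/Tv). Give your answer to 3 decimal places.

1.000

Transitions are A↔G and C↔T; transversions are all other mismatches.
Transitions: 1. Transversions: 1.
R = 1/1 = 1.000.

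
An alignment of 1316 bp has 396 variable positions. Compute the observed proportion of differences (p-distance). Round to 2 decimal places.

p = 396/1316 = 0.300911… ≈ 0.30 (to 2 d.p.).

0.30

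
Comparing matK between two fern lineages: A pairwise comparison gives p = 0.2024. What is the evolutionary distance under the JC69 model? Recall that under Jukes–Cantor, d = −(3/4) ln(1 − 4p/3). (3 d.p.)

0.236

d = −(3/4) ln(1 − 4p/3) = −0.75 ln(1 − 0.269867) = −0.75 ln(0.730133)
  = −0.75 × (-0.314529) = 0.235897 substitutions/site.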